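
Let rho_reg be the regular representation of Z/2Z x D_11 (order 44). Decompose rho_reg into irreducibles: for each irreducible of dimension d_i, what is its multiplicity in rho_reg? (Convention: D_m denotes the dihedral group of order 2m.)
Each irreducible V_i of dimension d_i appears with multiplicity d_i, i.e. rho_reg = (direct sum over all irreducibles V_i) d_i V_i. The irreducible dimensions for Z/2Z x D_11 are 1, 1, 1, 1, 2, 2, 2, 2, 2, 2, 2, 2, 2, 2: 4 irreducibles of dimension 1, each with multiplicity 1; 10 irreducibles of dimension 2, each with multiplicity 2. Total dimension 4*1*1 + 10*2*2 = 44 = |G|.

Working: General theorem: in the regular representation of a finite group G, each irreducible appears with multiplicity equal to its dimension. Check: dim(rho_reg) = sum d_i^2 = 1 + 1 + 1 + 1 + 4 + 4 + 4 + 4 + 4 + 4 + 4 + 4 + 4 + 4 = 44 = |G|.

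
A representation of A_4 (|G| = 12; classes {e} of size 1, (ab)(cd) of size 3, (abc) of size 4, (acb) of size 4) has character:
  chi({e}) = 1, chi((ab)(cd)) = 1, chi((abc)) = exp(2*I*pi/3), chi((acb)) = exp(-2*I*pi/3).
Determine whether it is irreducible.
Irreducible: <chi, chi> = 1.

Derivation: <chi, chi> = (1/|G|) sum_C |C| * |chi(C)|^2 = (1/12)[1*|1|^2 + 3*|1|^2 + 4*|exp(2*I*pi/3)|^2 + 4*|exp(-2*I*pi/3)|^2]
  = (1/12)[(1) + (3) + (4) + (4)] = 12/12 = 1.
(Exp terms are combined using exp(i*s)*conj(exp(i*t)) = exp(i*(s-t)), and sums of them are collapsed using the identity that for every m > 1 the m distinct m-th roots of unity sum to 0, e.g. 1 + exp(2*I*pi/3) + exp(-2*I*pi/3) = 0.)
A character is irreducible iff <chi, chi> = 1, so this representation is irreducible.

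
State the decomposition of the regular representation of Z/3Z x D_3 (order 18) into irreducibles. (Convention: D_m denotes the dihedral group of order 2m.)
Each irreducible V_i of dimension d_i appears with multiplicity d_i, i.e. rho_reg = (direct sum over all irreducibles V_i) d_i V_i. The irreducible dimensions for Z/3Z x D_3 are 1, 1, 1, 1, 1, 1, 2, 2, 2: 6 irreducibles of dimension 1, each with multiplicity 1; 3 irreducibles of dimension 2, each with multiplicity 2. Total dimension 6*1*1 + 3*2*2 = 18 = |G|.

Working: General theorem: in the regular representation of a finite group G, each irreducible appears with multiplicity equal to its dimension. Check: dim(rho_reg) = sum d_i^2 = 1 + 1 + 1 + 1 + 1 + 1 + 4 + 4 + 4 = 18 = |G|.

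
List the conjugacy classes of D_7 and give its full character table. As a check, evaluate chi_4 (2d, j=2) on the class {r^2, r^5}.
Conjugacy classes: {e} of size 1, {r^1, r^6} of size 2, {r^2, r^5} of size 2, {r^3, r^4} of size 2, {s, sr, ..., sr^6} of size 7.
Character table:
  irrep \ class              {e} (size 1)  {r^1, r^6} (size 2)  {r^2, r^5} (size 2)  {r^3, r^4} (size 2)  {s, sr, ..., sr^6} (size 7)
  chi_1 (triv)               1             1                    1                    1                    1                          
  chi_2 (sign: r->1, s->-1)  1             1                    1                    1                    -1                         
  chi_3 (2d, j=1)            2             2*cos(2*pi/7)        -2*cos(3*pi/7)       -2*cos(pi/7)         0                          
  chi_4 (2d, j=2)            2             -2*cos(3*pi/7)       -2*cos(pi/7)         2*cos(2*pi/7)        0                          
  chi_5 (2d, j=3)            2             -2*cos(pi/7)         2*cos(2*pi/7)        -2*cos(3*pi/7)       0                          

Spot check: chi_4 (2d, j=2) on {r^2, r^5} = -2*cos(pi/7).

Solution. D_7 has order 2*7 = 14 with 5 conjugacy classes, hence 5 irreducibles. Sum of squared dims 1 + 1 + 4 + 4 + 4 = 14 = |G|. Linear characters come from the abelianisation; the 2-dimensional irreps have character r^k -> 2*cos(2*pi*j*k/7), reflections -> 0.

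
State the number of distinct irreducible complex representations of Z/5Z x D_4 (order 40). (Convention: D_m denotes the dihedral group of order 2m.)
25

Argument: The number of irreducible complex representations of a finite group equals its number of conjugacy classes. For a direct product, #classes(G x H) = #classes(G) * #classes(H). Z/5Z has 5 classes (abelian), D_4 has 5 classes, so 5 * 5 = 25, so Z/5Z x D_4 (order 40) has exactly 25 irreducible complex representations.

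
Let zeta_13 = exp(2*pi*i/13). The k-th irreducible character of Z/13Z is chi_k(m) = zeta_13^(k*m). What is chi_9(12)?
chi_9(12) = zeta_13^108 = exp(8*I*pi/13)

Details: chi_9(12) = zeta_13^(9*12) = zeta_13^108. Since zeta_13^13 = 1, this equals zeta_13^4 = exp(2*pi*i*4/13) = exp(8*I*pi/13).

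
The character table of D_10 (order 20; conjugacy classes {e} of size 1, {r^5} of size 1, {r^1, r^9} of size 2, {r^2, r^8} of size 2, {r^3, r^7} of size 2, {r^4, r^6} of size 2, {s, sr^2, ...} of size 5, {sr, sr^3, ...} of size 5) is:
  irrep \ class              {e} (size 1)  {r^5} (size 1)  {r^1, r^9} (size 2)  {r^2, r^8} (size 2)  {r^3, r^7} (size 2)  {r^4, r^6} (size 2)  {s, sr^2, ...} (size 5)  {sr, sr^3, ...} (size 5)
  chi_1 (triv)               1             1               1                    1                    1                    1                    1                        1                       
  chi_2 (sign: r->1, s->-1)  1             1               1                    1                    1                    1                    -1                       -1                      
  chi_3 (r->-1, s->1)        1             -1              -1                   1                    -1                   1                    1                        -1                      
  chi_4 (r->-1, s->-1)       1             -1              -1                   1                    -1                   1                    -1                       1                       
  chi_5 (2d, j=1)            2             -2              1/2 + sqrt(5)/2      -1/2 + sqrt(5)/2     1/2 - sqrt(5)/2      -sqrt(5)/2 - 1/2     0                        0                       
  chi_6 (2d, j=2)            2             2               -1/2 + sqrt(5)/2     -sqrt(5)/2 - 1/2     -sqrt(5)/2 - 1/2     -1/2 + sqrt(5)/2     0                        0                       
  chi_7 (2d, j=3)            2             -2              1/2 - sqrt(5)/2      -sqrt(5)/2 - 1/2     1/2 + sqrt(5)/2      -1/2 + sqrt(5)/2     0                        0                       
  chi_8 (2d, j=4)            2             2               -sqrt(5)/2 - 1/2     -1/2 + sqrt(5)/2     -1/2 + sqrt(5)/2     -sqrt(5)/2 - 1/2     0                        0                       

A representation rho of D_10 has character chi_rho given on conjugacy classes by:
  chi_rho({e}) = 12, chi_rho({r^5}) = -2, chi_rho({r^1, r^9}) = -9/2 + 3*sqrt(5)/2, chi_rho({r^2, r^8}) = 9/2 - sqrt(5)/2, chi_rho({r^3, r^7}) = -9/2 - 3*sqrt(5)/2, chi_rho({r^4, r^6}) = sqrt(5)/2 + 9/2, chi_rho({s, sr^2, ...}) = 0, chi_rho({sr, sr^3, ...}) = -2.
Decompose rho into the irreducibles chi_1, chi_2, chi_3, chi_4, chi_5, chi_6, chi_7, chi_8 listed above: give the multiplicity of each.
Multiplicities: chi_1: 0, chi_2: 1, chi_3: 3, chi_4: 2, chi_5: 1, chi_6: 2, chi_7: 0, chi_8: 0.

Argument: Use <chi_rho, chi> = (1/|G|) sum_C |C| * chi_rho(C) * conj(chi(C)) with |G| = 20 for each irreducible chi in the table:
  <chi_rho, chi_1> = (1/20)[1*(12)*conj(1) + 1*(-2)*conj(1) + 2*(-9/2 + 3*sqrt(5)/2)*conj(1) + 2*(9/2 - sqrt(5)/2)*conj(1) + 2*(-9/2 - 3*sqrt(5)/2)*conj(1) + 2*(sqrt(5)/2 + 9/2)*conj(1) + 5*(0)*conj(1) + 5*(-2)*conj(1)]
      = (1/20)[(12) + (-2) + (-9 + 3*sqrt(5)) + (9 - sqrt(5)) + (-9 - 3*sqrt(5)) + (sqrt(5) + 9) + (0) + (-10)] = 0/20 = 0
  <chi_rho, chi_2> = (1/20)[1*(12)*conj(1) + 1*(-2)*conj(1) + 2*(-9/2 + 3*sqrt(5)/2)*conj(1) + 2*(9/2 - sqrt(5)/2)*conj(1) + 2*(-9/2 - 3*sqrt(5)/2)*conj(1) + 2*(sqrt(5)/2 + 9/2)*conj(1) + 5*(0)*conj(-1) + 5*(-2)*conj(-1)]
      = (1/20)[(12) + (-2) + (-9 + 3*sqrt(5)) + (9 - sqrt(5)) + (-9 - 3*sqrt(5)) + (sqrt(5) + 9) + (0) + (10)] = 20/20 = 1
  <chi_rho, chi_3> = (1/20)[1*(12)*conj(1) + 1*(-2)*conj(-1) + 2*(-9/2 + 3*sqrt(5)/2)*conj(-1) + 2*(9/2 - sqrt(5)/2)*conj(1) + 2*(-9/2 - 3*sqrt(5)/2)*conj(-1) + 2*(sqrt(5)/2 + 9/2)*conj(1) + 5*(0)*conj(1) + 5*(-2)*conj(-1)]
      = (1/20)[(12) + (2) + (9 - 3*sqrt(5)) + (9 - sqrt(5)) + (3*sqrt(5) + 9) + (sqrt(5) + 9) + (0) + (10)] = 60/20 = 3
  <chi_rho, chi_4> = (1/20)[1*(12)*conj(1) + 1*(-2)*conj(-1) + 2*(-9/2 + 3*sqrt(5)/2)*conj(-1) + 2*(9/2 - sqrt(5)/2)*conj(1) + 2*(-9/2 - 3*sqrt(5)/2)*conj(-1) + 2*(sqrt(5)/2 + 9/2)*conj(1) + 5*(0)*conj(-1) + 5*(-2)*conj(1)]
      = (1/20)[(12) + (2) + (9 - 3*sqrt(5)) + (9 - sqrt(5)) + (3*sqrt(5) + 9) + (sqrt(5) + 9) + (0) + (-10)] = 40/20 = 2
  <chi_rho, chi_5> = (1/20)[1*(12)*conj(2) + 1*(-2)*conj(-2) + 2*(-9/2 + 3*sqrt(5)/2)*conj(1/2 + sqrt(5)/2) + 2*(9/2 - sqrt(5)/2)*conj(-1/2 + sqrt(5)/2) + 2*(-9/2 - 3*sqrt(5)/2)*conj(1/2 - sqrt(5)/2) + 2*(sqrt(5)/2 + 9/2)*conj(-sqrt(5)/2 - 1/2) + 5*(0)*conj(0) + 5*(-2)*conj(0)]
      = (1/20)[(24) + (4) + (3 - 3*sqrt(5)) + (-7 + 5*sqrt(5)) + (3 + 3*sqrt(5)) + (-5*sqrt(5) - 7) + (0) + (0)] = 20/20 = 1
  <chi_rho, chi_6> = (1/20)[1*(12)*conj(2) + 1*(-2)*conj(2) + 2*(-9/2 + 3*sqrt(5)/2)*conj(-1/2 + sqrt(5)/2) + 2*(9/2 - sqrt(5)/2)*conj(-sqrt(5)/2 - 1/2) + 2*(-9/2 - 3*sqrt(5)/2)*conj(-sqrt(5)/2 - 1/2) + 2*(sqrt(5)/2 + 9/2)*conj(-1/2 + sqrt(5)/2) + 5*(0)*conj(0) + 5*(-2)*conj(0)]
      = (1/20)[(24) + (-4) + (12 - 6*sqrt(5)) + (-4*sqrt(5) - 2) + (12 + 6*sqrt(5)) + (-2 + 4*sqrt(5)) + (0) + (0)] = 40/20 = 2
  <chi_rho, chi_7> = (1/20)[1*(12)*conj(2) + 1*(-2)*conj(-2) + 2*(-9/2 + 3*sqrt(5)/2)*conj(1/2 - sqrt(5)/2) + 2*(9/2 - sqrt(5)/2)*conj(-sqrt(5)/2 - 1/2) + 2*(-9/2 - 3*sqrt(5)/2)*conj(1/2 + sqrt(5)/2) + 2*(sqrt(5)/2 + 9/2)*conj(-1/2 + sqrt(5)/2) + 5*(0)*conj(0) + 5*(-2)*conj(0)]
      = (1/20)[(24) + (4) + (-12 + 6*sqrt(5)) + (-4*sqrt(5) - 2) + (-6*sqrt(5) - 12) + (-2 + 4*sqrt(5)) + (0) + (0)] = 0/20 = 0
  <chi_rho, chi_8> = (1/20)[1*(12)*conj(2) + 1*(-2)*conj(2) + 2*(-9/2 + 3*sqrt(5)/2)*conj(-sqrt(5)/2 - 1/2) + 2*(9/2 - sqrt(5)/2)*conj(-1/2 + sqrt(5)/2) + 2*(-9/2 - 3*sqrt(5)/2)*conj(-1/2 + sqrt(5)/2) + 2*(sqrt(5)/2 + 9/2)*conj(-sqrt(5)/2 - 1/2) + 5*(0)*conj(0) + 5*(-2)*conj(0)]
      = (1/20)[(24) + (-4) + (-3 + 3*sqrt(5)) + (-7 + 5*sqrt(5)) + (-3*sqrt(5) - 3) + (-5*sqrt(5) - 7) + (0) + (0)] = 0/20 = 0
Dimension check: dim(rho) = sum (mult * dim) = 0*1 + 1*1 + 3*1 + 2*1 + 1*2 + 2*2 + 0*2 + 0*2 = 12 = chi_rho(e) = 12.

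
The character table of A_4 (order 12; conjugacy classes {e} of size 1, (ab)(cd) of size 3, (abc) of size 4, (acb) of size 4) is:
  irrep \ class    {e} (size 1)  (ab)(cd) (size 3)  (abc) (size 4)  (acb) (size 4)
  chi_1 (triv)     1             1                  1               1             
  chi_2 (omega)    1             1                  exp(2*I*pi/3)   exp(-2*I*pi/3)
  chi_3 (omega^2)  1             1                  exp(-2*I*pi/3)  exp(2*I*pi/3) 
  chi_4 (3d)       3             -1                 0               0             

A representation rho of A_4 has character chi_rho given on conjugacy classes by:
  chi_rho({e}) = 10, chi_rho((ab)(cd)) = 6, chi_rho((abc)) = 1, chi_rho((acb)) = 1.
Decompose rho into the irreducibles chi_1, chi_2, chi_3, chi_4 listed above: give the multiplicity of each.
Multiplicities: chi_1: 3, chi_2: 2, chi_3: 2, chi_4: 1.

Argument: Use <chi_rho, chi> = (1/|G|) sum_C |C| * chi_rho(C) * conj(chi(C)) with |G| = 12 for each irreducible chi in the table:
  <chi_rho, chi_1> = (1/12)[1*(10)*conj(1) + 3*(6)*conj(1) + 4*(1)*conj(1) + 4*(1)*conj(1)]
      = (1/12)[(10) + (18) + (4) + (4)] = 36/12 = 3
  <chi_rho, chi_2> = (1/12)[1*(10)*conj(1) + 3*(6)*conj(1) + 4*(1)*conj(exp(2*I*pi/3)) + 4*(1)*conj(exp(-2*I*pi/3))]
      = (1/12)[(10) + (18) + (8 + 12*exp(-2*I*pi/3) + 8*exp(2*I*pi/3)) + (8 + 8*exp(-2*I*pi/3) + 12*exp(2*I*pi/3))] = 24/12 = 2
  <chi_rho, chi_3> = (1/12)[1*(10)*conj(1) + 3*(6)*conj(1) + 4*(1)*conj(exp(-2*I*pi/3)) + 4*(1)*conj(exp(2*I*pi/3))]
      = (1/12)[(10) + (18) + (8 + 8*exp(-2*I*pi/3) + 12*exp(2*I*pi/3)) + (8 + 12*exp(-2*I*pi/3) + 8*exp(2*I*pi/3))] = 24/12 = 2
  <chi_rho, chi_4> = (1/12)[1*(10)*conj(3) + 3*(6)*conj(-1) + 4*(1)*conj(0) + 4*(1)*conj(0)]
      = (1/12)[(30) + (-18) + (0) + (0)] = 12/12 = 1
(Exp terms are combined using exp(i*s)*conj(exp(i*t)) = exp(i*(s-t)), and sums of them are collapsed using the identity that for every m > 1 the m distinct m-th roots of unity sum to 0, e.g. 1 + exp(2*I*pi/3) + exp(-2*I*pi/3) = 0.)
Dimension check: dim(rho) = sum (mult * dim) = 3*1 + 2*1 + 2*1 + 1*3 = 10 = chi_rho(e) = 10.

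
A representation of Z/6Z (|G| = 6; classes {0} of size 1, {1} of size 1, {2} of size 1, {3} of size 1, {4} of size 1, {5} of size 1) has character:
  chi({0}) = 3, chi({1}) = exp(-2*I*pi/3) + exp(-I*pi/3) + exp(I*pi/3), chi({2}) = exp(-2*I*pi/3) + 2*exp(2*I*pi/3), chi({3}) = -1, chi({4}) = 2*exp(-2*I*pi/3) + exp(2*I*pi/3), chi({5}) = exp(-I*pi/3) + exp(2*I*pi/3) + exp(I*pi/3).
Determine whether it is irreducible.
Not irreducible (reducible): <chi, chi> = 3 > 1.

Justification: <chi, chi> = (1/|G|) sum_C |C| * |chi(C)|^2 = (1/6)[1*|3|^2 + 1*|exp(-2*I*pi/3) + exp(-I*pi/3) + exp(I*pi/3)|^2 + 1*|exp(-2*I*pi/3) + 2*exp(2*I*pi/3)|^2 + 1*|-1|^2 + 1*|2*exp(-2*I*pi/3) + exp(2*I*pi/3)|^2 + 1*|exp(-I*pi/3) + exp(2*I*pi/3) + exp(I*pi/3)|^2]
  = (1/6)[(9) + (1) + (3) + (1) + (3) + (1)] = 18/6 = 3.
(Exp terms are combined using exp(i*s)*conj(exp(i*t)) = exp(i*(s-t)), and sums of them are collapsed using the identity that for every m > 1 the m distinct m-th roots of unity sum to 0, e.g. 1 + exp(2*I*pi/3) + exp(-2*I*pi/3) = 0.)
A character is irreducible iff <chi, chi> = 1, so this representation is reducible.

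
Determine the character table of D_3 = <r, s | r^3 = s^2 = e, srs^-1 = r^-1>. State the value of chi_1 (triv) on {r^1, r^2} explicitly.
Conjugacy classes: {e} of size 1, {r^1, r^2} of size 2, {s, sr, ..., sr^2} of size 3.
Character table:
  irrep \ class              {e} (size 1)  {r^1, r^2} (size 2)  {s, sr, ..., sr^2} (size 3)
  chi_1 (triv)               1             1                    1                          
  chi_2 (sign: r->1, s->-1)  1             1                    -1                         
  chi_3 (2d, j=1)            2             -1                   0                          

Spot check: chi_1 (triv) on {r^1, r^2} = 1.

Justification: D_3 has order 2*3 = 6 with 3 conjugacy classes, hence 3 irreducibles. Sum of squared dims 1 + 1 + 4 = 6 = |G|. Linear characters come from the abelianisation; the 2-dimensional irreps have character r^k -> 2*cos(2*pi*j*k/3), reflections -> 0.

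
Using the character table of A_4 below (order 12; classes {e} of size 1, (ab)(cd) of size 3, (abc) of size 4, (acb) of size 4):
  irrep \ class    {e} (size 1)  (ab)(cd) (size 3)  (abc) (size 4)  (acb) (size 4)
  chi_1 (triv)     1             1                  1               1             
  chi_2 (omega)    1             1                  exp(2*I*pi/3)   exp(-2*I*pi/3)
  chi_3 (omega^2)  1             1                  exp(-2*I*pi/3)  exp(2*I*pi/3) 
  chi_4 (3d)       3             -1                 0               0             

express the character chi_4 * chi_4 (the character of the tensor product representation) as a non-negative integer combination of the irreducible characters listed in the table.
chi_4 tensor chi_4 = chi_1 + chi_2 + chi_3 + 2*chi_4 (all other irreducibles have multiplicity 0).

Explanation: The character of a tensor product is the pointwise product (chi_4 * chi_4)(C) = chi_4(C) * chi_4(C):
  {e}: (3)*(3), (ab)(cd): (-1)*(-1), (abc): (0)*(0), (acb): (0)*(0)
so (chi_4 * chi_4) takes values
  {e} -> 9, (ab)(cd) -> 1, (abc) -> 0, (acb) -> 0.
Now take the inner product of this character with each irreducible chi from the table, <chi_4*chi_4, chi> = (1/12) sum_C |C| (chi_4*chi_4)(C) conj(chi(C)):
  <chi_4*chi_4, chi_1> = (1/12)[1*(9)*conj(1) + 3*(1)*conj(1) + 4*(0)*conj(1) + 4*(0)*conj(1)]
      = (1/12)[(9) + (3) + (0) + (0)] = 12/12 = 1
  <chi_4*chi_4, chi_2> = (1/12)[1*(9)*conj(1) + 3*(1)*conj(1) + 4*(0)*conj(exp(2*I*pi/3)) + 4*(0)*conj(exp(-2*I*pi/3))]
      = (1/12)[(9) + (3) + (0) + (0)] = 12/12 = 1
  <chi_4*chi_4, chi_3> = (1/12)[1*(9)*conj(1) + 3*(1)*conj(1) + 4*(0)*conj(exp(-2*I*pi/3)) + 4*(0)*conj(exp(2*I*pi/3))]
      = (1/12)[(9) + (3) + (0) + (0)] = 12/12 = 1
  <chi_4*chi_4, chi_4> = (1/12)[1*(9)*conj(3) + 3*(1)*conj(-1) + 4*(0)*conj(0) + 4*(0)*conj(0)]
      = (1/12)[(27) + (-3) + (0) + (0)] = 24/12 = 2
(Exp terms are combined using exp(i*s)*conj(exp(i*t)) = exp(i*(s-t)), and sums of them are collapsed using the identity that for every m > 1 the m distinct m-th roots of unity sum to 0, e.g. 1 + exp(2*I*pi/3) + exp(-2*I*pi/3) = 0.)
Hence the multiplicities are chi_1: 1, chi_2: 1, chi_3: 1, chi_4: 2. Dimension check: dim(chi_4)*dim(chi_4) = 3*3 = 9 and sum (mult * dim) = 1*1 + 1*1 + 1*1 + 2*3 = 9.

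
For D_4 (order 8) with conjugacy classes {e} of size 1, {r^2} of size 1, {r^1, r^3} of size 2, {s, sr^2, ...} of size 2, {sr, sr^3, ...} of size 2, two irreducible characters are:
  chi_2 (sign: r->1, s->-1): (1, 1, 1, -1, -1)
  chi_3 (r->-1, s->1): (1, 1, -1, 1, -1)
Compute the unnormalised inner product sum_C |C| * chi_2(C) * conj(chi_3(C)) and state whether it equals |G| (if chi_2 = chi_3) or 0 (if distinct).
Sum = 0; so <chi_2, chi_3> = 0 (distinct irreducibles are orthogonal).

Solution. Compute term by term over conjugacy classes (|C| * chi_2(C) * conj(chi_3(C))):
  1*(1)*conj(1) + 1*(1)*conj(1) + 2*(1)*conj(-1) + 2*(-1)*conj(1) + 2*(-1)*conj(-1)
  = (1) + (1) + (-2) + (-2) + (2)
  = 0.
Dividing by |G| = 8 gives 0/8 = 0, matching the row-orthogonality relation <chi_2, chi_3> = [chi_2 = chi_3].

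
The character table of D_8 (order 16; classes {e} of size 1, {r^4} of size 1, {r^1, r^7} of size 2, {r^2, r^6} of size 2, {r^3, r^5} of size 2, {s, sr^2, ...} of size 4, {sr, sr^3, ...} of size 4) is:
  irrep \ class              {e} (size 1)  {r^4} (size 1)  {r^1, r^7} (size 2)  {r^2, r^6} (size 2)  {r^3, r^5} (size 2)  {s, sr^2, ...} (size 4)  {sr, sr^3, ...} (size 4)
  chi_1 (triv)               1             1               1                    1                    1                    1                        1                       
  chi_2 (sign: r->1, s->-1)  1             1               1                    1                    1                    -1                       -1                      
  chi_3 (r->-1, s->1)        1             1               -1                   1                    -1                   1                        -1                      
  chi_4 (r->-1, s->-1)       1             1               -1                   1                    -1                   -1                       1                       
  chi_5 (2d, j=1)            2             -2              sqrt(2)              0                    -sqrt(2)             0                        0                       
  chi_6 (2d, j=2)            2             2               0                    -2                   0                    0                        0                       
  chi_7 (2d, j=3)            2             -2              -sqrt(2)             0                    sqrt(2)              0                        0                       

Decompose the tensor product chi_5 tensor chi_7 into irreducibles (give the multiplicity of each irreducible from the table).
chi_5 tensor chi_7 = chi_3 + chi_4 + chi_6 (all other irreducibles have multiplicity 0).

The character of a tensor product is the pointwise product (chi_5 * chi_7)(C) = chi_5(C) * chi_7(C):
  {e}: (2)*(2), {r^4}: (-2)*(-2), {r^1, r^7}: (sqrt(2))*(-sqrt(2)), {r^2, r^6}: (0)*(0), {r^3, r^5}: (-sqrt(2))*(sqrt(2)), {s, sr^2, ...}: (0)*(0), {sr, sr^3, ...}: (0)*(0)
so (chi_5 * chi_7) takes values
  {e} -> 4, {r^4} -> 4, {r^1, r^7} -> -2, {r^2, r^6} -> 0, {r^3, r^5} -> -2, {s, sr^2, ...} -> 0, {sr, sr^3, ...} -> 0.
Now take the inner product of this character with each irreducible chi from the table, <chi_5*chi_7, chi> = (1/16) sum_C |C| (chi_5*chi_7)(C) conj(chi(C)):
  <chi_5*chi_7, chi_1> = (1/16)[1*(4)*conj(1) + 1*(4)*conj(1) + 2*(-2)*conj(1) + 2*(0)*conj(1) + 2*(-2)*conj(1) + 4*(0)*conj(1) + 4*(0)*conj(1)]
      = (1/16)[(4) + (4) + (-4) + (0) + (-4) + (0) + (0)] = 0/16 = 0
  <chi_5*chi_7, chi_2> = (1/16)[1*(4)*conj(1) + 1*(4)*conj(1) + 2*(-2)*conj(1) + 2*(0)*conj(1) + 2*(-2)*conj(1) + 4*(0)*conj(-1) + 4*(0)*conj(-1)]
      = (1/16)[(4) + (4) + (-4) + (0) + (-4) + (0) + (0)] = 0/16 = 0
  <chi_5*chi_7, chi_3> = (1/16)[1*(4)*conj(1) + 1*(4)*conj(1) + 2*(-2)*conj(-1) + 2*(0)*conj(1) + 2*(-2)*conj(-1) + 4*(0)*conj(1) + 4*(0)*conj(-1)]
      = (1/16)[(4) + (4) + (4) + (0) + (4) + (0) + (0)] = 16/16 = 1
  <chi_5*chi_7, chi_4> = (1/16)[1*(4)*conj(1) + 1*(4)*conj(1) + 2*(-2)*conj(-1) + 2*(0)*conj(1) + 2*(-2)*conj(-1) + 4*(0)*conj(-1) + 4*(0)*conj(1)]
      = (1/16)[(4) + (4) + (4) + (0) + (4) + (0) + (0)] = 16/16 = 1
  <chi_5*chi_7, chi_5> = (1/16)[1*(4)*conj(2) + 1*(4)*conj(-2) + 2*(-2)*conj(sqrt(2)) + 2*(0)*conj(0) + 2*(-2)*conj(-sqrt(2)) + 4*(0)*conj(0) + 4*(0)*conj(0)]
      = (1/16)[(8) + (-8) + (-4*sqrt(2)) + (0) + (4*sqrt(2)) + (0) + (0)] = 0/16 = 0
  <chi_5*chi_7, chi_6> = (1/16)[1*(4)*conj(2) + 1*(4)*conj(2) + 2*(-2)*conj(0) + 2*(0)*conj(-2) + 2*(-2)*conj(0) + 4*(0)*conj(0) + 4*(0)*conj(0)]
      = (1/16)[(8) + (8) + (0) + (0) + (0) + (0) + (0)] = 16/16 = 1
  <chi_5*chi_7, chi_7> = (1/16)[1*(4)*conj(2) + 1*(4)*conj(-2) + 2*(-2)*conj(-sqrt(2)) + 2*(0)*conj(0) + 2*(-2)*conj(sqrt(2)) + 4*(0)*conj(0) + 4*(0)*conj(0)]
      = (1/16)[(8) + (-8) + (4*sqrt(2)) + (0) + (-4*sqrt(2)) + (0) + (0)] = 0/16 = 0
Hence the multiplicities are chi_3: 1, chi_4: 1, chi_6: 1. Dimension check: dim(chi_5)*dim(chi_7) = 2*2 = 4 and sum (mult * dim) = 1*1 + 1*1 + 1*2 = 4.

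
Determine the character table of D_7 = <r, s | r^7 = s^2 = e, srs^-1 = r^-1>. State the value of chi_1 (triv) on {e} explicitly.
Conjugacy classes: {e} of size 1, {r^1, r^6} of size 2, {r^2, r^5} of size 2, {r^3, r^4} of size 2, {s, sr, ..., sr^6} of size 7.
Character table:
  irrep \ class              {e} (size 1)  {r^1, r^6} (size 2)  {r^2, r^5} (size 2)  {r^3, r^4} (size 2)  {s, sr, ..., sr^6} (size 7)
  chi_1 (triv)               1             1                    1                    1                    1                          
  chi_2 (sign: r->1, s->-1)  1             1                    1                    1                    -1                         
  chi_3 (2d, j=1)            2             2*cos(2*pi/7)        -2*cos(3*pi/7)       -2*cos(pi/7)         0                          
  chi_4 (2d, j=2)            2             -2*cos(3*pi/7)       -2*cos(pi/7)         2*cos(2*pi/7)        0                          
  chi_5 (2d, j=3)            2             -2*cos(pi/7)         2*cos(2*pi/7)        -2*cos(3*pi/7)       0                          

Spot check: chi_1 (triv) on {e} = 1.

Justification: D_7 has order 2*7 = 14 with 5 conjugacy classes, hence 5 irreducibles. Sum of squared dims 1 + 1 + 4 + 4 + 4 = 14 = |G|. Linear characters come from the abelianisation; the 2-dimensional irreps have character r^k -> 2*cos(2*pi*j*k/7), reflections -> 0.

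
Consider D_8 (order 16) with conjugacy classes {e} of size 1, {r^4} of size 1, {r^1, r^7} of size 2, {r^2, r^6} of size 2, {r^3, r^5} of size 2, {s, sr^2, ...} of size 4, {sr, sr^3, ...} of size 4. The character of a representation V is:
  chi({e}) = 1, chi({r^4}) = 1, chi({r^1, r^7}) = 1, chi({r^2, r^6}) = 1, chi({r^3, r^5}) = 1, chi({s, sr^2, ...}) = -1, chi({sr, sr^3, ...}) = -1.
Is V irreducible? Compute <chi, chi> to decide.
Irreducible: <chi, chi> = 1.

<chi, chi> = (1/|G|) sum_C |C| * |chi(C)|^2 = (1/16)[1*|1|^2 + 1*|1|^2 + 2*|1|^2 + 2*|1|^2 + 2*|1|^2 + 4*|-1|^2 + 4*|-1|^2]
  = (1/16)[(1) + (1) + (2) + (2) + (2) + (4) + (4)] = 16/16 = 1.
A character is irreducible iff <chi, chi> = 1, so this representation is irreducible.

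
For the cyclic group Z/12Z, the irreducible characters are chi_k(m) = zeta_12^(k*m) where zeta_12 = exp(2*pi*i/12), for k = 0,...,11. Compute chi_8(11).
chi_8(11) = zeta_12^88 = exp(2*I*pi/3)

Justification: chi_8(11) = zeta_12^(8*11) = zeta_12^88. Since zeta_12^12 = 1, this equals zeta_12^4 = exp(2*pi*i*4/12) = exp(2*I*pi/3).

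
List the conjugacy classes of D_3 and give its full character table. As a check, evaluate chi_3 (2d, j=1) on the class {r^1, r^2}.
Conjugacy classes: {e} of size 1, {r^1, r^2} of size 2, {s, sr, ..., sr^2} of size 3.
Character table:
  irrep \ class              {e} (size 1)  {r^1, r^2} (size 2)  {s, sr, ..., sr^2} (size 3)
  chi_1 (triv)               1             1                    1                          
  chi_2 (sign: r->1, s->-1)  1             1                    -1                         
  chi_3 (2d, j=1)            2             -1                   0                          

Spot check: chi_3 (2d, j=1) on {r^1, r^2} = -1.

Justification: D_3 has order 2*3 = 6 with 3 conjugacy classes, hence 3 irreducibles. Sum of squared dims 1 + 1 + 4 = 6 = |G|. Linear characters come from the abelianisation; the 2-dimensional irreps have character r^k -> 2*cos(2*pi*j*k/3), reflections -> 0.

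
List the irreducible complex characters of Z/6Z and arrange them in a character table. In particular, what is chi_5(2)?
Character table of Z/6Z (irreps indexed chi_0,...,chi_5 with chi_k(m) = zeta_6^(k*m), zeta_6 = exp(2*pi*i/6)):
  irrep \ class  {0} (size 1)  {1} (size 1)    {2} (size 1)    {3} (size 1)  {4} (size 1)    {5} (size 1)  
  chi_0          1             1               1               1             1               1             
  chi_1          1             exp(I*pi/3)     exp(2*I*pi/3)   -1            exp(-2*I*pi/3)  exp(-I*pi/3)  
  chi_2          1             exp(2*I*pi/3)   exp(-2*I*pi/3)  1             exp(2*I*pi/3)   exp(-2*I*pi/3)
  chi_3          1             -1              1               -1            1               -1            
  chi_4          1             exp(-2*I*pi/3)  exp(2*I*pi/3)   1             exp(-2*I*pi/3)  exp(2*I*pi/3) 
  chi_5          1             exp(-I*pi/3)    exp(-2*I*pi/3)  -1            exp(2*I*pi/3)   exp(I*pi/3)   

Spot check: chi_5(2) = zeta_6^(5*2) = zeta_6^10 = exp(-2*I*pi/3).

Reasoning: Z/6Z is abelian, so all 6 irreducible complex representations are 1-dimensional. They are given by chi_k(m) = zeta_6^(k*m) for k = 0,...,5. Row orthogonality: sum_m chi_k(m) conj(chi_l(m)) = 6 * [k = l].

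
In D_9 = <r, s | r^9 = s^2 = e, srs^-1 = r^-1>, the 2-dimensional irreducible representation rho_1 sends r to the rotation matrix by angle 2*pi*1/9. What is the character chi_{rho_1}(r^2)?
chi_{rho_1}(r^2) = 2*cos(2*pi*1*2/9) = 2*cos(4*pi/9)

Proof sketch: rho_1(r^2) is rotation by angle 2*pi*1*2/9, whose trace is 2*cos(2*pi*1*2/9) = 2*cos(4*pi/9).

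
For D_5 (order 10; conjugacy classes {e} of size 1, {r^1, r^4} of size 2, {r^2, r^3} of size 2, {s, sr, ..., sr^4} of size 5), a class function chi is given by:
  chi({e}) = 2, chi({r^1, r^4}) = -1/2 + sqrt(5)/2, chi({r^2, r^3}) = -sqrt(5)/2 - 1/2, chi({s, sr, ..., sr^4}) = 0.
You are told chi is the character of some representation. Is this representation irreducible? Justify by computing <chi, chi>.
Irreducible: <chi, chi> = 1.

Justification: <chi, chi> = (1/|G|) sum_C |C| * |chi(C)|^2 = (1/10)[1*|2|^2 + 2*|-1/2 + sqrt(5)/2|^2 + 2*|-sqrt(5)/2 - 1/2|^2 + 5*|0|^2]
  = (1/10)[(4) + (3 - sqrt(5)) + (sqrt(5) + 3) + (0)] = 10/10 = 1.
A character is irreducible iff <chi, chi> = 1, so this representation is irreducible.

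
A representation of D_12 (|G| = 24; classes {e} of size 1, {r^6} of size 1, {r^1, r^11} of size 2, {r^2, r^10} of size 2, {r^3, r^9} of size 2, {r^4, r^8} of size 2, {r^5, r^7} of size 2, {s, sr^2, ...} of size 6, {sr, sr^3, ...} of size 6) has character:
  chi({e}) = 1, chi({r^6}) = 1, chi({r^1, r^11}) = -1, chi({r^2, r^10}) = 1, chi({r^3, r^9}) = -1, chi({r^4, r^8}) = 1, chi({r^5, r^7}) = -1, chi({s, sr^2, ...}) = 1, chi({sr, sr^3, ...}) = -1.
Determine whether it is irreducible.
Irreducible: <chi, chi> = 1.

Argument: <chi, chi> = (1/|G|) sum_C |C| * |chi(C)|^2 = (1/24)[1*|1|^2 + 1*|1|^2 + 2*|-1|^2 + 2*|1|^2 + 2*|-1|^2 + 2*|1|^2 + 2*|-1|^2 + 6*|1|^2 + 6*|-1|^2]
  = (1/24)[(1) + (1) + (2) + (2) + (2) + (2) + (2) + (6) + (6)] = 24/24 = 1.
A character is irreducible iff <chi, chi> = 1, so this representation is irreducible.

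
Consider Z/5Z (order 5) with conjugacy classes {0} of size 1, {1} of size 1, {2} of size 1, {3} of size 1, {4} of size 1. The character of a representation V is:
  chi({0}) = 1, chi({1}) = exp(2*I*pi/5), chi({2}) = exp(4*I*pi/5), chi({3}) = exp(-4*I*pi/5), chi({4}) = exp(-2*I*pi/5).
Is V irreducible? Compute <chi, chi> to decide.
Irreducible: <chi, chi> = 1.

Explanation: <chi, chi> = (1/|G|) sum_C |C| * |chi(C)|^2 = (1/5)[1*|1|^2 + 1*|exp(2*I*pi/5)|^2 + 1*|exp(4*I*pi/5)|^2 + 1*|exp(-4*I*pi/5)|^2 + 1*|exp(-2*I*pi/5)|^2]
  = (1/5)[(1) + (1) + (1) + (1) + (1)] = 5/5 = 1.
(Exp terms are combined using exp(i*s)*conj(exp(i*t)) = exp(i*(s-t)), and sums of them are collapsed using the identity that for every m > 1 the m distinct m-th roots of unity sum to 0, e.g. 1 + exp(2*I*pi/3) + exp(-2*I*pi/3) = 0.)
A character is irreducible iff <chi, chi> = 1, so this representation is irreducible.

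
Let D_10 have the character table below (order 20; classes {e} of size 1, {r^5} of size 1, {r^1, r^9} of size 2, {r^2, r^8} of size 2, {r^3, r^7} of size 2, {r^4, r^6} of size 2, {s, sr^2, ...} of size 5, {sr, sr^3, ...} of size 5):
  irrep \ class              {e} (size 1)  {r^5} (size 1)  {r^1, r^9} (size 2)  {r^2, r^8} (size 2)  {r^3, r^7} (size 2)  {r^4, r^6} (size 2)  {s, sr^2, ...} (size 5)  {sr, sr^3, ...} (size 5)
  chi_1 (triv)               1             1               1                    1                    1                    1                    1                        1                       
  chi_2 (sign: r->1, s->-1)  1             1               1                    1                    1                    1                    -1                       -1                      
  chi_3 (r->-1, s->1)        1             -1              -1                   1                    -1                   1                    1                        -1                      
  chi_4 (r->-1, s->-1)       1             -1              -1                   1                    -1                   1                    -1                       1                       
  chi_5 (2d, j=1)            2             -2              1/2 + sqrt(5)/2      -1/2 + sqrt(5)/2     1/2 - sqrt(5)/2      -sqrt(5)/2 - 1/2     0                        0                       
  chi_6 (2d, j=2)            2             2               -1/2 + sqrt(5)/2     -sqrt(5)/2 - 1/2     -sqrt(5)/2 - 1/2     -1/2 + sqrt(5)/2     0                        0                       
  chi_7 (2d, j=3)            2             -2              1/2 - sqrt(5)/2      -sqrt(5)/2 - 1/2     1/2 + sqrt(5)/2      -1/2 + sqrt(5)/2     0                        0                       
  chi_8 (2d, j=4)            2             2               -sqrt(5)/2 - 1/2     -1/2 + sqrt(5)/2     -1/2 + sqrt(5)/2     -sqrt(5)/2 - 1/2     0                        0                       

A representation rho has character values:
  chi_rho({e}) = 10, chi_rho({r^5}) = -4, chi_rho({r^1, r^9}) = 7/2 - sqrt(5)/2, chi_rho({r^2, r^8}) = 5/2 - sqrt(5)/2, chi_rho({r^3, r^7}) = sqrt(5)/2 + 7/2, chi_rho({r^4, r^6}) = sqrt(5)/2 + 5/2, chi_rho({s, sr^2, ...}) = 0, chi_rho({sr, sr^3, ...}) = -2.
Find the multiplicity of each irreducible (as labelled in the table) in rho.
Multiplicities: chi_1: 1, chi_2: 2, chi_3: 1, chi_4: 0, chi_5: 1, chi_6: 0, chi_7: 2, chi_8: 0.

Why: Use <chi_rho, chi> = (1/|G|) sum_C |C| * chi_rho(C) * conj(chi(C)) with |G| = 20 for each irreducible chi in the table:
  <chi_rho, chi_1> = (1/20)[1*(10)*conj(1) + 1*(-4)*conj(1) + 2*(7/2 - sqrt(5)/2)*conj(1) + 2*(5/2 - sqrt(5)/2)*conj(1) + 2*(sqrt(5)/2 + 7/2)*conj(1) + 2*(sqrt(5)/2 + 5/2)*conj(1) + 5*(0)*conj(1) + 5*(-2)*conj(1)]
      = (1/20)[(10) + (-4) + (7 - sqrt(5)) + (5 - sqrt(5)) + (sqrt(5) + 7) + (sqrt(5) + 5) + (0) + (-10)] = 20/20 = 1
  <chi_rho, chi_2> = (1/20)[1*(10)*conj(1) + 1*(-4)*conj(1) + 2*(7/2 - sqrt(5)/2)*conj(1) + 2*(5/2 - sqrt(5)/2)*conj(1) + 2*(sqrt(5)/2 + 7/2)*conj(1) + 2*(sqrt(5)/2 + 5/2)*conj(1) + 5*(0)*conj(-1) + 5*(-2)*conj(-1)]
      = (1/20)[(10) + (-4) + (7 - sqrt(5)) + (5 - sqrt(5)) + (sqrt(5) + 7) + (sqrt(5) + 5) + (0) + (10)] = 40/20 = 2
  <chi_rho, chi_3> = (1/20)[1*(10)*conj(1) + 1*(-4)*conj(-1) + 2*(7/2 - sqrt(5)/2)*conj(-1) + 2*(5/2 - sqrt(5)/2)*conj(1) + 2*(sqrt(5)/2 + 7/2)*conj(-1) + 2*(sqrt(5)/2 + 5/2)*conj(1) + 5*(0)*conj(1) + 5*(-2)*conj(-1)]
      = (1/20)[(10) + (4) + (-7 + sqrt(5)) + (5 - sqrt(5)) + (-7 - sqrt(5)) + (sqrt(5) + 5) + (0) + (10)] = 20/20 = 1
  <chi_rho, chi_4> = (1/20)[1*(10)*conj(1) + 1*(-4)*conj(-1) + 2*(7/2 - sqrt(5)/2)*conj(-1) + 2*(5/2 - sqrt(5)/2)*conj(1) + 2*(sqrt(5)/2 + 7/2)*conj(-1) + 2*(sqrt(5)/2 + 5/2)*conj(1) + 5*(0)*conj(-1) + 5*(-2)*conj(1)]
      = (1/20)[(10) + (4) + (-7 + sqrt(5)) + (5 - sqrt(5)) + (-7 - sqrt(5)) + (sqrt(5) + 5) + (0) + (-10)] = 0/20 = 0
  <chi_rho, chi_5> = (1/20)[1*(10)*conj(2) + 1*(-4)*conj(-2) + 2*(7/2 - sqrt(5)/2)*conj(1/2 + sqrt(5)/2) + 2*(5/2 - sqrt(5)/2)*conj(-1/2 + sqrt(5)/2) + 2*(sqrt(5)/2 + 7/2)*conj(1/2 - sqrt(5)/2) + 2*(sqrt(5)/2 + 5/2)*conj(-sqrt(5)/2 - 1/2) + 5*(0)*conj(0) + 5*(-2)*conj(0)]
      = (1/20)[(20) + (8) + (1 + 3*sqrt(5)) + (-5 + 3*sqrt(5)) + (1 - 3*sqrt(5)) + (-3*sqrt(5) - 5) + (0) + (0)] = 20/20 = 1
  <chi_rho, chi_6> = (1/20)[1*(10)*conj(2) + 1*(-4)*conj(2) + 2*(7/2 - sqrt(5)/2)*conj(-1/2 + sqrt(5)/2) + 2*(5/2 - sqrt(5)/2)*conj(-sqrt(5)/2 - 1/2) + 2*(sqrt(5)/2 + 7/2)*conj(-sqrt(5)/2 - 1/2) + 2*(sqrt(5)/2 + 5/2)*conj(-1/2 + sqrt(5)/2) + 5*(0)*conj(0) + 5*(-2)*conj(0)]
      = (1/20)[(20) + (-8) + (-6 + 4*sqrt(5)) + (-2*sqrt(5)) + (-4*sqrt(5) - 6) + (2*sqrt(5)) + (0) + (0)] = 0/20 = 0
  <chi_rho, chi_7> = (1/20)[1*(10)*conj(2) + 1*(-4)*conj(-2) + 2*(7/2 - sqrt(5)/2)*conj(1/2 - sqrt(5)/2) + 2*(5/2 - sqrt(5)/2)*conj(-sqrt(5)/2 - 1/2) + 2*(sqrt(5)/2 + 7/2)*conj(1/2 + sqrt(5)/2) + 2*(sqrt(5)/2 + 5/2)*conj(-1/2 + sqrt(5)/2) + 5*(0)*conj(0) + 5*(-2)*conj(0)]
      = (1/20)[(20) + (8) + (6 - 4*sqrt(5)) + (-2*sqrt(5)) + (6 + 4*sqrt(5)) + (2*sqrt(5)) + (0) + (0)] = 40/20 = 2
  <chi_rho, chi_8> = (1/20)[1*(10)*conj(2) + 1*(-4)*conj(2) + 2*(7/2 - sqrt(5)/2)*conj(-sqrt(5)/2 - 1/2) + 2*(5/2 - sqrt(5)/2)*conj(-1/2 + sqrt(5)/2) + 2*(sqrt(5)/2 + 7/2)*conj(-1/2 + sqrt(5)/2) + 2*(sqrt(5)/2 + 5/2)*conj(-sqrt(5)/2 - 1/2) + 5*(0)*conj(0) + 5*(-2)*conj(0)]
      = (1/20)[(20) + (-8) + (-3*sqrt(5) - 1) + (-5 + 3*sqrt(5)) + (-1 + 3*sqrt(5)) + (-3*sqrt(5) - 5) + (0) + (0)] = 0/20 = 0
Dimension check: dim(rho) = sum (mult * dim) = 1*1 + 2*1 + 1*1 + 0*1 + 1*2 + 0*2 + 2*2 + 0*2 = 10 = chi_rho(e) = 10.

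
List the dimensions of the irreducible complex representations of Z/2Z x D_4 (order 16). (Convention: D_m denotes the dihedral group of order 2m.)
Dimensions: 1, 1, 1, 1, 1, 1, 1, 1, 2, 2

Why: There are 10 irreducibles (= number of conjugacy classes). Their dimensions d_i satisfy sum d_i^2 = |G| = 16: 1 + 1 + 1 + 1 + 1 + 1 + 1 + 1 + 4 + 4 = 16. (For the product with Z/2Z: each of the 2 1-dim characters of Z/2Z tensors with each irrep of D_4, giving 2 copies of each D_4-dimension.)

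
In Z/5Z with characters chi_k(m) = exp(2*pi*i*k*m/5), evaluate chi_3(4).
chi_3(4) = zeta_5^12 = exp(4*I*pi/5)

Solution. chi_3(4) = zeta_5^(3*4) = zeta_5^12. Since zeta_5^5 = 1, this equals zeta_5^2 = exp(2*pi*i*2/5) = exp(4*I*pi/5).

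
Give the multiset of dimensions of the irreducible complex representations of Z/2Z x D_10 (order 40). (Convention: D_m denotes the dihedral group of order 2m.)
Dimensions: 1, 1, 1, 1, 1, 1, 1, 1, 2, 2, 2, 2, 2, 2, 2, 2

Derivation: There are 16 irreducibles (= number of conjugacy classes). Their dimensions d_i satisfy sum d_i^2 = |G| = 40: 1 + 1 + 1 + 1 + 1 + 1 + 1 + 1 + 4 + 4 + 4 + 4 + 4 + 4 + 4 + 4 = 40. (For the product with Z/2Z: each of the 2 1-dim characters of Z/2Z tensors with each irrep of D_10, giving 2 copies of each D_10-dimension.)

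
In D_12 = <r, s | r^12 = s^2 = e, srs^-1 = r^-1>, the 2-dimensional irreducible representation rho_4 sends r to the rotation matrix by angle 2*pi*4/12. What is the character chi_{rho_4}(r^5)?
chi_{rho_4}(r^5) = 2*cos(2*pi*4*5/12) = -1

Derivation: rho_4(r^5) is rotation by angle 2*pi*4*5/12, whose trace is 2*cos(2*pi*4*5/12) = -1.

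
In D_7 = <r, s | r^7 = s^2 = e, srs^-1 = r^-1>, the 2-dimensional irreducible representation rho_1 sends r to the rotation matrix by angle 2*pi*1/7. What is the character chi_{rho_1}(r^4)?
chi_{rho_1}(r^4) = 2*cos(2*pi*1*4/7) = -2*cos(pi/7)

Explanation: rho_1(r^4) is rotation by angle 2*pi*1*4/7, whose trace is 2*cos(2*pi*1*4/7) = -2*cos(pi/7).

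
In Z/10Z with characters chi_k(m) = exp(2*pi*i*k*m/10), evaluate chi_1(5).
chi_1(5) = zeta_10^5 = -1

Proof sketch: chi_1(5) = zeta_10^(1*5) = zeta_10^5. Since zeta_10^10 = 1, this equals zeta_10^5 = exp(2*pi*i*5/10) = -1.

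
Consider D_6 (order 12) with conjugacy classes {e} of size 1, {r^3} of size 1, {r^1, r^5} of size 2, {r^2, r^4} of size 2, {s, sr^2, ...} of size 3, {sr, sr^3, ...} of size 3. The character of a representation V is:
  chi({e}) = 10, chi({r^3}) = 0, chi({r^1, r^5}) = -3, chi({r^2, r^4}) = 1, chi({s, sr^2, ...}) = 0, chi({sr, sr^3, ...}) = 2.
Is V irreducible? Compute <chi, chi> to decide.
Not irreducible (reducible): <chi, chi> = 11 > 1.

Argument: <chi, chi> = (1/|G|) sum_C |C| * |chi(C)|^2 = (1/12)[1*|10|^2 + 1*|0|^2 + 2*|-3|^2 + 2*|1|^2 + 3*|0|^2 + 3*|2|^2]
  = (1/12)[(100) + (0) + (18) + (2) + (0) + (12)] = 132/12 = 11.
A character is irreducible iff <chi, chi> = 1, so this representation is reducible.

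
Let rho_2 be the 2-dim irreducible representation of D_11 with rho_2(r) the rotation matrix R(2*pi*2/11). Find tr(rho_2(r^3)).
chi_{rho_2}(r^3) = 2*cos(2*pi*2*3/11) = -2*cos(pi/11)

Reasoning: rho_2(r^3) is rotation by angle 2*pi*2*3/11, whose trace is 2*cos(2*pi*2*3/11) = -2*cos(pi/11).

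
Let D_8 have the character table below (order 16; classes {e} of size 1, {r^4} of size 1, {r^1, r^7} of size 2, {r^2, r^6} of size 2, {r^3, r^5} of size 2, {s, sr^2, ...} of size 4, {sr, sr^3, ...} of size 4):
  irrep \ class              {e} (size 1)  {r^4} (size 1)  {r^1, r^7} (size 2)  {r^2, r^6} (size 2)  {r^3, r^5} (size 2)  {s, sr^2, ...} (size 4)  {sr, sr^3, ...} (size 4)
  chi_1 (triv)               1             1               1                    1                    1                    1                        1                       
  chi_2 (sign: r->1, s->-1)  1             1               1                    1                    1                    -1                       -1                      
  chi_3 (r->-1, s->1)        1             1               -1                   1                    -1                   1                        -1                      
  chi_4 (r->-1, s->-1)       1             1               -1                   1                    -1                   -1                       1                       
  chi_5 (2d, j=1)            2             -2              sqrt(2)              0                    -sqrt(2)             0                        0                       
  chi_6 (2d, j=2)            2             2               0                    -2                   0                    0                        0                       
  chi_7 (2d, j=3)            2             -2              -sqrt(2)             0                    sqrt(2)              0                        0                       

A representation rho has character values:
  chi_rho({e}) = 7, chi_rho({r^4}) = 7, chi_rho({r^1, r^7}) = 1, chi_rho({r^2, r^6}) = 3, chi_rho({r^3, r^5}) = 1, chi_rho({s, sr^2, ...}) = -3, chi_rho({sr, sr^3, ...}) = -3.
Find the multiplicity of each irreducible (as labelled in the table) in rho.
Multiplicities: chi_1: 0, chi_2: 3, chi_3: 1, chi_4: 1, chi_5: 0, chi_6: 1, chi_7: 0.

Solution. Use <chi_rho, chi> = (1/|G|) sum_C |C| * chi_rho(C) * conj(chi(C)) with |G| = 16 for each irreducible chi in the table:
  <chi_rho, chi_1> = (1/16)[1*(7)*conj(1) + 1*(7)*conj(1) + 2*(1)*conj(1) + 2*(3)*conj(1) + 2*(1)*conj(1) + 4*(-3)*conj(1) + 4*(-3)*conj(1)]
      = (1/16)[(7) + (7) + (2) + (6) + (2) + (-12) + (-12)] = 0/16 = 0
  <chi_rho, chi_2> = (1/16)[1*(7)*conj(1) + 1*(7)*conj(1) + 2*(1)*conj(1) + 2*(3)*conj(1) + 2*(1)*conj(1) + 4*(-3)*conj(-1) + 4*(-3)*conj(-1)]
      = (1/16)[(7) + (7) + (2) + (6) + (2) + (12) + (12)] = 48/16 = 3
  <chi_rho, chi_3> = (1/16)[1*(7)*conj(1) + 1*(7)*conj(1) + 2*(1)*conj(-1) + 2*(3)*conj(1) + 2*(1)*conj(-1) + 4*(-3)*conj(1) + 4*(-3)*conj(-1)]
      = (1/16)[(7) + (7) + (-2) + (6) + (-2) + (-12) + (12)] = 16/16 = 1
  <chi_rho, chi_4> = (1/16)[1*(7)*conj(1) + 1*(7)*conj(1) + 2*(1)*conj(-1) + 2*(3)*conj(1) + 2*(1)*conj(-1) + 4*(-3)*conj(-1) + 4*(-3)*conj(1)]
      = (1/16)[(7) + (7) + (-2) + (6) + (-2) + (12) + (-12)] = 16/16 = 1
  <chi_rho, chi_5> = (1/16)[1*(7)*conj(2) + 1*(7)*conj(-2) + 2*(1)*conj(sqrt(2)) + 2*(3)*conj(0) + 2*(1)*conj(-sqrt(2)) + 4*(-3)*conj(0) + 4*(-3)*conj(0)]
      = (1/16)[(14) + (-14) + (2*sqrt(2)) + (0) + (-2*sqrt(2)) + (0) + (0)] = 0/16 = 0
  <chi_rho, chi_6> = (1/16)[1*(7)*conj(2) + 1*(7)*conj(2) + 2*(1)*conj(0) + 2*(3)*conj(-2) + 2*(1)*conj(0) + 4*(-3)*conj(0) + 4*(-3)*conj(0)]
      = (1/16)[(14) + (14) + (0) + (-12) + (0) + (0) + (0)] = 16/16 = 1
  <chi_rho, chi_7> = (1/16)[1*(7)*conj(2) + 1*(7)*conj(-2) + 2*(1)*conj(-sqrt(2)) + 2*(3)*conj(0) + 2*(1)*conj(sqrt(2)) + 4*(-3)*conj(0) + 4*(-3)*conj(0)]
      = (1/16)[(14) + (-14) + (-2*sqrt(2)) + (0) + (2*sqrt(2)) + (0) + (0)] = 0/16 = 0
Dimension check: dim(rho) = sum (mult * dim) = 0*1 + 3*1 + 1*1 + 1*1 + 0*2 + 1*2 + 0*2 = 7 = chi_rho(e) = 7.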